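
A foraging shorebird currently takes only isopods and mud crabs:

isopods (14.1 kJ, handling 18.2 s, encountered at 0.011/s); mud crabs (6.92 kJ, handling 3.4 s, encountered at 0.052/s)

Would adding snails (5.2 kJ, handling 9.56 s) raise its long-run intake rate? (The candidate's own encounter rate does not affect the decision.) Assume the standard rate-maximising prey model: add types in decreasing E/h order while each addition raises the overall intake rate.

On isopods and mud crabs alone, R = ΣλE/(1+Σλh) = 0.5149/1.377 = 0.374 kJ/s.
snails: E/h = 5.2/9.56 = 0.5439 kJ/s.
Since 0.5439 > R, including snails increases the long-run rate.

Yes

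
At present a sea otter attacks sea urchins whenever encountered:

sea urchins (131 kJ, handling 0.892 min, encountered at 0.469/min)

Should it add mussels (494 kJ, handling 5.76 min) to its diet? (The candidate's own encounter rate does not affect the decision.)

On sea urchins alone, R = ΣλE/(1+Σλh) = 61.44/1.418 = 43.32 kJ/min.
mussels: E/h = 494/5.76 = 85.76 kJ/min.
85.76 > 43.32, so adding mussels raises the average — include it.

Yes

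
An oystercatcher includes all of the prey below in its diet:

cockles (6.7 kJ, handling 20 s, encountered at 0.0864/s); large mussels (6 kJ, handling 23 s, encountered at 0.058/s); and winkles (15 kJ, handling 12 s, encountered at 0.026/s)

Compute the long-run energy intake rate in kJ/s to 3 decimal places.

R = Σλ_iE_i / (1 + Σλ_ih_i)
Numerator: 0.0864×6.7 + 0.058×6 + 0.026×15 = 1.317
Denominator: 1 + 0.0864×20 + 0.058×23 + 0.026×12 = 4.374
R = 1.317/4.374 = 0.3011 kJ/s

0.301 kJ/s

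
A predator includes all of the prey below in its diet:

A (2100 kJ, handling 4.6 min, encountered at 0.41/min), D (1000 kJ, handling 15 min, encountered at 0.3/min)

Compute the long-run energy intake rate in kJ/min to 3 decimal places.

157.189 kJ/min

Energy encountered per unit search time: 0.41×2100 + 0.3×1000 = 1161 kJ/min.
Handling time per unit search time: 0.41×4.6 + 0.3×15 = 6.386.
Rate = 1161/(1 + 6.386) = 157.2 kJ/min.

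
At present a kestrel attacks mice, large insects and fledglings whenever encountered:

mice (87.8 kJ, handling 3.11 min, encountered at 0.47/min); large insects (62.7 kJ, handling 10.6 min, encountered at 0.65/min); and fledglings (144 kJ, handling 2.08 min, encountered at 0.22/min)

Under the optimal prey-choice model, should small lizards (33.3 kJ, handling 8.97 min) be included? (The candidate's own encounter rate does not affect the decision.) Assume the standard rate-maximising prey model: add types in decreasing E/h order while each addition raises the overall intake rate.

Intake rate on the current diet: R = (0.47×87.8 + 0.65×62.7 + 0.22×144) / (1 + 0.47×3.11 + 0.65×10.6 + 0.22×2.08) = 113.7/9.809 = 11.59 kJ/min.
Profitability of small lizards: 33.3/8.97 = 3.712 kJ/min.
3.712 < 11.59, so adding small lizards would lower the average — exclude it.

No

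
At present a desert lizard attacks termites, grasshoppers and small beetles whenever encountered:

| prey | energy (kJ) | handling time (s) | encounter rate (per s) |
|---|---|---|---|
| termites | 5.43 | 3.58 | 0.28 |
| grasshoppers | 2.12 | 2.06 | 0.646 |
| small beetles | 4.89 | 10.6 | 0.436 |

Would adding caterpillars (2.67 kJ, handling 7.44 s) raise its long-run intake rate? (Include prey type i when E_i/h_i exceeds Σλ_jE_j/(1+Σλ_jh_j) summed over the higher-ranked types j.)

Current rate: (0.28×5.43 + 0.646×2.12 + 0.436×4.89)/(1 + 0.28×3.58 + 0.646×2.06 + 0.436×10.6) = 0.6313 kJ/s.
caterpillars: E/h = 2.67/7.44 = 0.3589 kJ/s.
Since 0.3589 < R, time spent handling caterpillars is better spent searching.

No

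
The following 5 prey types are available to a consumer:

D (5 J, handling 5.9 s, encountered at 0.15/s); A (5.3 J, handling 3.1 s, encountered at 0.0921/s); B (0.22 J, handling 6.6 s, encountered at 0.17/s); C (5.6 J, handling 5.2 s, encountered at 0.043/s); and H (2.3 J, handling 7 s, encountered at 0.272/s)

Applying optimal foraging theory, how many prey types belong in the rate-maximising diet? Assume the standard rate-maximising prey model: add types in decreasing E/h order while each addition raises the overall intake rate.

3

E/h in descending order: A 1.71, C 1.08, D 0.847, H 0.329, B 0.0333 J/s. The optimal diet is the largest prefix of this list for which every included type satisfies E_i/h_i > R on the types above it.
Rate on top 1: 0.3797. C: 1.08 > 0.3797 → include.
Rate on top 2: 0.483. D: 0.847 > 0.483 → include.
Rate on top 3: 0.6177. H: 0.329 < 0.6177 → exclude; stop.
Optimal diet: A, C, D — 3 of 5 types.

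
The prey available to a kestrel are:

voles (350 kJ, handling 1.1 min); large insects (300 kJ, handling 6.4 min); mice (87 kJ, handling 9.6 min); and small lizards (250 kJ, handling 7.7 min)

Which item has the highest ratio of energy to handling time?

voles

In descending order of E/h:
voles: 350/1.1 = 318 kJ/min
large insects: 300/6.4 = 46.9 kJ/min
small lizards: 250/7.7 = 32.5 kJ/min
mice: 87/9.6 = 9.06 kJ/min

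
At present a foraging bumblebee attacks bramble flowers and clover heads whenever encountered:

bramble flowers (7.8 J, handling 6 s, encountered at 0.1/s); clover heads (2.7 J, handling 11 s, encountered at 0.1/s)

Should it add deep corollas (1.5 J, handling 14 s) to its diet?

No

Intake rate on the current diet: R = (0.1×7.8 + 0.1×2.7) / (1 + 0.1×6 + 0.1×11) = 1.05/2.7 = 0.3889 J/s.
Profitability of deep corollas: 1.5/14 = 0.1071 J/s.
Since 0.1071 < R, time spent handling deep corollas is better spent searching.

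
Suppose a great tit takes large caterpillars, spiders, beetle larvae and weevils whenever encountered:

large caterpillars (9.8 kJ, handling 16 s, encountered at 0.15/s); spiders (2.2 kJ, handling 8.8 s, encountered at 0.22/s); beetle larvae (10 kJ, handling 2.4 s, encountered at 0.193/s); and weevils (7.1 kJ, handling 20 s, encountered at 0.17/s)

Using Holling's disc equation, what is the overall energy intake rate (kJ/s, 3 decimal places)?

R = Σλ_iE_i / (1 + Σλ_ih_i)
Numerator: 0.15×9.8 + 0.22×2.2 + 0.193×10 + 0.17×7.1 = 5.091
Denominator: 1 + 0.15×16 + 0.22×8.8 + 0.193×2.4 + 0.17×20 = 9.199
R = 5.091/9.199 = 0.5534 kJ/s

0.553 kJ/s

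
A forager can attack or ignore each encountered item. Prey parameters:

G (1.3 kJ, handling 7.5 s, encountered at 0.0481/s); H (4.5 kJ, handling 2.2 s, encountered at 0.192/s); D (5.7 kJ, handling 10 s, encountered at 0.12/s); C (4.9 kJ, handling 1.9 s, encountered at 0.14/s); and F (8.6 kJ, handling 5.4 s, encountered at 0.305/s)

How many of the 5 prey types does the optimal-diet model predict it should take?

Profitabilities (E/h, kJ/s): C 2.58, H 2.05, F 1.59, D 0.57, G 0.173. Add prey in this order while the next type's profitability exceeds the intake rate on those already taken.
Rate on top 1: 0.5419. H: 2.05 > 0.5419 → include.
Rate on top 2: 0.918. F: 1.59 > 0.918 → include.
Rate on top 3: 1.251. D: 0.57 < 1.251 → exclude; stop.
Optimal diet: C, H, F — 3 of 5 types.

3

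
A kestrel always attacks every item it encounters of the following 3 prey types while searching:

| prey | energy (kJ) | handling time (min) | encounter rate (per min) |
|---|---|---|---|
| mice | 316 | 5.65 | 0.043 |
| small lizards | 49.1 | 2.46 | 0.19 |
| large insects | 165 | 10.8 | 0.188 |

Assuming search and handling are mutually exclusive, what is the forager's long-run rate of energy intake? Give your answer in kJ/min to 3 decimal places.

14.419 kJ/min

R = (0.043×316 + 0.19×49.1 + 0.188×165) / (1 + 0.043×5.65 + 0.19×2.46 + 0.188×10.8) = 53.94/3.741 = 14.42 kJ/min.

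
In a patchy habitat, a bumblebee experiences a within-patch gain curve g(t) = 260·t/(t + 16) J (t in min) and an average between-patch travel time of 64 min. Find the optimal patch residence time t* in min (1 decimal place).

Optimal t* satisfies g'(t*) = g(t*)/(T + t*).
g'(t) = 260·16/(t + 16)². Setting 260·16/(t+16)² = 260t/[(t+16)(64+t)] gives 16(64+t) = t(t+16), so t² = 16×64 = 1024.
t* = √1024 = 32 min.

32.0 min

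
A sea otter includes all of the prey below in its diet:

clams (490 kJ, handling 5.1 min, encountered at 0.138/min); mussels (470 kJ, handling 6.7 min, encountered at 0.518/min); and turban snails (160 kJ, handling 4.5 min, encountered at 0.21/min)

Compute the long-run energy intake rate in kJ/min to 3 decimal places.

R = (0.138×490 + 0.518×470 + 0.21×160) / (1 + 0.138×5.1 + 0.518×6.7 + 0.21×4.5) = 344.7/6.119 = 56.33 kJ/min.

56.326 kJ/min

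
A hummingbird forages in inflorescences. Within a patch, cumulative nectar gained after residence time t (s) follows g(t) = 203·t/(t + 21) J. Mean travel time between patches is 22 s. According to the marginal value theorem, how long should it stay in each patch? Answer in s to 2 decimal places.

Maximise g(t)/(T+t): set derivative to zero → g'(t)(T+t) = g(t).
g'(t) = 203·21/(t + 21)². Setting 203·21/(t+21)² = 203t/[(t+21)(22+t)] gives 21(22+t) = t(t+21), so t² = 21×22 = 462.
t* = √462 = 21.49 s.

21.49 s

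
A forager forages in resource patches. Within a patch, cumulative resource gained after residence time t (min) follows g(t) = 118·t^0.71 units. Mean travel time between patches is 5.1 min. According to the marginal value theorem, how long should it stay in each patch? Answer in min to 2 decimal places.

12.49 min

Optimal t* satisfies g'(t*) = g(t*)/(T + t*).
g'(t) = 0.71·118·t^-0.29. Setting 0.71·118·t^-0.29 = 118·t^0.71/(5.1+t) gives 0.71(5.1+t) = t, so 0.29·t = 0.71×5.1.
t* = 0.71×5.1/0.29 = 12.49 min.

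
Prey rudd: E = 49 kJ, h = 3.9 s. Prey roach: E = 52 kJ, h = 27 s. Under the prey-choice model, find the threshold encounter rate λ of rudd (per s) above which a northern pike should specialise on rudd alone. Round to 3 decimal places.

At the threshold, the rate on rudd alone equals the profitability of roach: λ·49/(1 + λ·3.9) = 52/27 = 1.926.
Rearranging, λ(49 − 1.926×3.9) = 1.926, so λ = 1.926/41.49 = 0.04642 per s.

0.046 per s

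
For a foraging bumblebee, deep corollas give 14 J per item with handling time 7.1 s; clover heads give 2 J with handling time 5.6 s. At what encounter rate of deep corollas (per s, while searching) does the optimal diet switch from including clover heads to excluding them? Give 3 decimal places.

Drop clover heads once their profitability E₂/h₂ falls below the rate achievable on deep corollas alone: E₂/h₂ = λE₁/(1 + λh₁).
Solve for λ: λE₁h₂ = E₂(1 + λh₁) → λ(E₁h₂ − E₂h₁) = E₂ → λ = E₂/(E₁h₂ − E₂h₁).
λ = 2/(14×5.6 − 2×7.1) = 2/64.2 = 0.03115 per s.

0.031 per s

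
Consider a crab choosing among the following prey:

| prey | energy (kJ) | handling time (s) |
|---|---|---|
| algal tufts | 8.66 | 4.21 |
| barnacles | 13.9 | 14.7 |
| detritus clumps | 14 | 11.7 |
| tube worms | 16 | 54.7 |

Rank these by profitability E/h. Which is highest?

Profitability E/h (kJ/s): algal tufts = 8.66/4.21 = 2.06, barnacles = 13.9/14.7 = 0.946, detritus clumps = 14/11.7 = 1.2, tube worms = 16/54.7 = 0.293.
Ranked: algal tufts > detritus clumps > barnacles > tube worms.

algal tufts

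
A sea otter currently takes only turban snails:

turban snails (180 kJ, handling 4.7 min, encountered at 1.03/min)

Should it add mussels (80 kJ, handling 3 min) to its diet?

No

Current rate: (1.03×180)/(1 + 1.03×4.7) = 31.74 kJ/min.
mussels: E/h = 80/3 = 26.67 kJ/min.
Since 26.67 < R, time spent handling mussels is better spent searching.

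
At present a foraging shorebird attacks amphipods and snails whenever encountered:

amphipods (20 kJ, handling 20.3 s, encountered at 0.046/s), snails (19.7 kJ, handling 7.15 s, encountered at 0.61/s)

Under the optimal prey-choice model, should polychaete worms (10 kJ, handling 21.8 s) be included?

No

Current rate: (0.046×20 + 0.61×19.7)/(1 + 0.046×20.3 + 0.61×7.15) = 2.055 kJ/s.
Profitability of polychaete worms: 10/21.8 = 0.4587 kJ/s.
Since 0.4587 < R, time spent handling polychaete worms is better spent searching.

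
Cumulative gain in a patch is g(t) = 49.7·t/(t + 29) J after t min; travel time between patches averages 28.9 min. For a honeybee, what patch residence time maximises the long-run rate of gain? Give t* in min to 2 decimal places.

Maximise g(t)/(T+t): set derivative to zero → g'(t)(T+t) = g(t).
g'(t) = 49.7·29/(t + 29)². Setting 49.7·29/(t+29)² = 49.7t/[(t+29)(28.9+t)] gives 29(28.9+t) = t(t+29), so t² = 29×28.9 = 838.1.
t* = √838.1 = 28.95 min.

28.95 min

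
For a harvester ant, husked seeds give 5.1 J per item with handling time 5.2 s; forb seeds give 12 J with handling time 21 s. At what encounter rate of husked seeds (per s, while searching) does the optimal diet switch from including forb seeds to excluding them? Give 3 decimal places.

At the threshold, the rate on husked seeds alone equals the profitability of forb seeds: λ·5.1/(1 + λ·5.2) = 12/21 = 0.5714.
Rearranging, λ(5.1 − 0.5714×5.2) = 0.5714, so λ = 0.5714/2.129 = 0.2685 per s.

0.268 per s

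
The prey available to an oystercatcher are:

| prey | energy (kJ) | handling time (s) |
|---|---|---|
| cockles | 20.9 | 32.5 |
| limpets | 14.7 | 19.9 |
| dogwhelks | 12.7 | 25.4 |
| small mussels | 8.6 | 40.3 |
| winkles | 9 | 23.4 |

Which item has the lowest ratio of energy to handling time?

small mussels

In descending order of E/h:
limpets: 14.7/19.9 = 0.739 kJ/s
cockles: 20.9/32.5 = 0.643 kJ/s
dogwhelks: 12.7/25.4 = 0.5 kJ/s
winkles: 9/23.4 = 0.385 kJ/s
small mussels: 8.6/40.3 = 0.213 kJ/s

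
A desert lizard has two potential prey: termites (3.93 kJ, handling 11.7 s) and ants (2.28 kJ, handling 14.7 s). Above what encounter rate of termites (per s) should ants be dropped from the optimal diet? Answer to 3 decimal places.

0.073 per s

Drop ants once their profitability E₂/h₂ falls below the rate achievable on termites alone: E₂/h₂ = λE₁/(1 + λh₁).
Solve for λ: λE₁h₂ = E₂(1 + λh₁) → λ(E₁h₂ − E₂h₁) = E₂ → λ = E₂/(E₁h₂ − E₂h₁).
λ = 2.28/(3.93×14.7 − 2.28×11.7) = 2.28/31.1 = 0.07332 per s.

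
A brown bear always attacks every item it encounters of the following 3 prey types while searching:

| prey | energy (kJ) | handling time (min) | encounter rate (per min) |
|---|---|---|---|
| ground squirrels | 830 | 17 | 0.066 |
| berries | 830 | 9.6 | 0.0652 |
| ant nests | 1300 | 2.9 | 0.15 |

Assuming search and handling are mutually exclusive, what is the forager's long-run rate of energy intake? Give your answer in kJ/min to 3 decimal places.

95.477 kJ/min

R = Σλ_iE_i / (1 + Σλ_ih_i)
Numerator: 0.066×830 + 0.0652×830 + 0.15×1300 = 303.9
Denominator: 1 + 0.066×17 + 0.0652×9.6 + 0.15×2.9 = 3.183
R = 303.9/3.183 = 95.48 kJ/min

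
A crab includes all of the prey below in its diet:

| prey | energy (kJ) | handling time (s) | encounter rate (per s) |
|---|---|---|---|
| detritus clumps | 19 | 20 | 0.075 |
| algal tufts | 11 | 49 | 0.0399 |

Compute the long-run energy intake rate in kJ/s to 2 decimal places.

R = (0.075×19 + 0.0399×11) / (1 + 0.075×20 + 0.0399×49) = 1.864/4.455 = 0.4184 kJ/s.

0.42 kJ/s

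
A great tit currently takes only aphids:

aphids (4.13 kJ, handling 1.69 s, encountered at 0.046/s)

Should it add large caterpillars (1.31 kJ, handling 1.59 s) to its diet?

Intake rate on the current diet: R = (0.046×4.13) / (1 + 0.046×1.69) = 0.19/1.078 = 0.1763 kJ/s.
Profitability of large caterpillars: 1.31/1.59 = 0.8239 kJ/s.
0.8239 > 0.1763, so adding large caterpillars raises the average — include it.

Yes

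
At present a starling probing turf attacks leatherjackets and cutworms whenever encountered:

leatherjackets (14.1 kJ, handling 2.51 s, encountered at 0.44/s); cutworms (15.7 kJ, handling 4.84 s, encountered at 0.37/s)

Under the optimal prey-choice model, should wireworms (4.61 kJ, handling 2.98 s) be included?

Current rate: (0.44×14.1 + 0.37×15.7)/(1 + 0.44×2.51 + 0.37×4.84) = 3.084 kJ/s.
Profitability of wireworms: 4.61/2.98 = 1.547 kJ/s.
1.547 < 3.084, so adding wireworms would lower the average — exclude it.

No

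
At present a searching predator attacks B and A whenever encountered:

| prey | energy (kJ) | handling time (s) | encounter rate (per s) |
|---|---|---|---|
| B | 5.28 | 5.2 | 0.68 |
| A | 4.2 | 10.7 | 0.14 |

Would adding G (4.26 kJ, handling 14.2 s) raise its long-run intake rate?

No

On B and A alone, R = ΣλE/(1+Σλh) = 4.178/6.034 = 0.6925 kJ/s.
Profitability of G: 4.26/14.2 = 0.3 kJ/s.
0.3 < 0.6925, so adding G would lower the average — exclude it.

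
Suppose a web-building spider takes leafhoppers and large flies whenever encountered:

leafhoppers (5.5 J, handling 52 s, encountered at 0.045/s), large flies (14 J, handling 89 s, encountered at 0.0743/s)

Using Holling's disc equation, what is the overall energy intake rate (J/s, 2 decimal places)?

R = (0.045×5.5 + 0.0743×14) / (1 + 0.045×52 + 0.0743×89) = 1.288/9.953 = 0.1294 J/s.

0.13 J/s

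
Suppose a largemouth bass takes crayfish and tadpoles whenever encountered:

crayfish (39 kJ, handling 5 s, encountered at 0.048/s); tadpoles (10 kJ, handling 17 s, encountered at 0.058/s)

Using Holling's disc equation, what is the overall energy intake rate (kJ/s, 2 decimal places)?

Energy encountered per unit search time: 0.048×39 + 0.058×10 = 2.452 kJ/s.
Handling time per unit search time: 0.048×5 + 0.058×17 = 1.226.
Rate = 2.452/(1 + 1.226) = 1.102 kJ/s.

1.10 kJ/s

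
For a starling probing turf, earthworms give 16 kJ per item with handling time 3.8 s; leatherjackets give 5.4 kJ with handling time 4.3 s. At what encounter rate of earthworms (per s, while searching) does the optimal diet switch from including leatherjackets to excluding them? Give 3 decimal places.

0.112 per s

The zero-one rule: include leatherjackets iff E₂/h₂ > λE₁/(1+λh₁). Equality gives the switch point.
λE₁h₂ = E₂ + λE₂h₁ ⇒ λ = E₂/(E₁h₂ − E₂h₁) = 5.4/(68.8 − 20.52) = 0.1118 per s.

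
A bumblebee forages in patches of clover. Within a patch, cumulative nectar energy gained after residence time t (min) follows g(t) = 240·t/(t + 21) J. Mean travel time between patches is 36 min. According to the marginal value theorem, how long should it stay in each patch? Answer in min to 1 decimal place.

27.5 min

Optimal t* satisfies g'(t*) = g(t*)/(T + t*).
g'(t) = 240·21/(t + 21)². Setting 240·21/(t+21)² = 240t/[(t+21)(36+t)] gives 21(36+t) = t(t+21), so t² = 21×36 = 756.
t* = √756 = 27.5 min.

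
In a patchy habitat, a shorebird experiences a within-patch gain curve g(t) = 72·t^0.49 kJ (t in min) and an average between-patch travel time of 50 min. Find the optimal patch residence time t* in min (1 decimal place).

48.0 min

By the marginal value theorem, leave when the instantaneous gain rate g'(t) equals the habitat-wide average g(t)/(T + t).
g'(t) = 0.49·72·t^-0.51. Setting 0.49·72·t^-0.51 = 72·t^0.49/(50+t) gives 0.49(50+t) = t, so 0.51·t = 0.49×50.
t* = 0.49×50/0.51 = 48.04 min.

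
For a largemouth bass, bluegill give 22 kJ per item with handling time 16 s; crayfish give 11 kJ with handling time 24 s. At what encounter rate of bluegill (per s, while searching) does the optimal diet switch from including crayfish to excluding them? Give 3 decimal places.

Drop crayfish once their profitability E₂/h₂ falls below the rate achievable on bluegill alone: E₂/h₂ = λE₁/(1 + λh₁).
Solve for λ: λE₁h₂ = E₂(1 + λh₁) → λ(E₁h₂ − E₂h₁) = E₂ → λ = E₂/(E₁h₂ − E₂h₁).
λ = 11/(22×24 − 11×16) = 11/352 = 0.03125 per s.

0.031 per s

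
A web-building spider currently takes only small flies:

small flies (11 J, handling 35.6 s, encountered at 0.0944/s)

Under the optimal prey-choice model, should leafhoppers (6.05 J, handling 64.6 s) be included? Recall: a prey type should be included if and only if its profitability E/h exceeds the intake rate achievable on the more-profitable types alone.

On small flies alone, R = ΣλE/(1+Σλh) = 1.038/4.361 = 0.2381 J/s.
Profitability of leafhoppers: 6.05/64.6 = 0.09365 J/s.
0.09365 < 0.2381, so adding leafhoppers would lower the average — exclude it.

No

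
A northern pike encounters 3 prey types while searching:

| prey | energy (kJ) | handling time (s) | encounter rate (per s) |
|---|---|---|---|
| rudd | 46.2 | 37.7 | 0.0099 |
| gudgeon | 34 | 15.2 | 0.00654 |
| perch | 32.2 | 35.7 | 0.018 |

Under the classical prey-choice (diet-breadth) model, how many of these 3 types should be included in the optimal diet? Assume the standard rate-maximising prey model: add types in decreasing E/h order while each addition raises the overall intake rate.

Profitabilities (E/h, kJ/s): gudgeon 2.24, rudd 1.23, perch 0.902. Add prey in this order while the next type's profitability exceeds the intake rate on those already taken.
Rate on top 1: 0.2023. rudd: 1.23 > 0.2023 → include.
Rate on top 2: 0.4616. perch: 0.902 > 0.4616 → include.
Optimal diet: gudgeon, rudd, perch — 3 of 3 types.

3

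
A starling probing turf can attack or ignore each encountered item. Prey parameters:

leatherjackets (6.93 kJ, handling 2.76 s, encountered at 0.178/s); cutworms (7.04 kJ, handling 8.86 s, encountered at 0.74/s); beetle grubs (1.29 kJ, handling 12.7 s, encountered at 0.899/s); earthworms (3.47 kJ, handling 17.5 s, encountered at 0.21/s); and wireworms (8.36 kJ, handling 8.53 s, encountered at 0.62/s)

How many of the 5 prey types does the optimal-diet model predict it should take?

2

Profitabilities (E/h, kJ/s): leatherjackets 2.51, wireworms 0.98, cutworms 0.795, earthworms 0.198, beetle grubs 0.102. Add prey in this order while the next type's profitability exceeds the intake rate on those already taken.
Rate on top 1: 0.8272. wireworms: 0.98 > 0.8272 → include.
Rate on top 2: 0.9464. cutworms: 0.795 < 0.9464 → exclude; stop.
Optimal diet: leatherjackets, wireworms — 2 of 5 types.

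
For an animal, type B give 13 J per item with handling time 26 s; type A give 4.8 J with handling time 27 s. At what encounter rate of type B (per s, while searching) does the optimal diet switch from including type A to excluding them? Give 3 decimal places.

Drop type A once their profitability E₂/h₂ falls below the rate achievable on type B alone: E₂/h₂ = λE₁/(1 + λh₁).
Solve for λ: λE₁h₂ = E₂(1 + λh₁) → λ(E₁h₂ − E₂h₁) = E₂ → λ = E₂/(E₁h₂ − E₂h₁).
λ = 4.8/(13×27 − 4.8×26) = 4.8/226.2 = 0.02122 per s.

0.021 per s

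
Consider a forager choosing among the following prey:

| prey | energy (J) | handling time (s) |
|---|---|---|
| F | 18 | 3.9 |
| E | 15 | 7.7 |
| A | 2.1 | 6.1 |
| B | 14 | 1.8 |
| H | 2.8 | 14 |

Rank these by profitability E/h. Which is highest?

B

Profitability E/h (J/s): F = 18/3.9 = 4.62, E = 15/7.7 = 1.95, A = 2.1/6.1 = 0.344, B = 14/1.8 = 7.78, H = 2.8/14 = 0.2.
Ranked: B > F > E > A > H.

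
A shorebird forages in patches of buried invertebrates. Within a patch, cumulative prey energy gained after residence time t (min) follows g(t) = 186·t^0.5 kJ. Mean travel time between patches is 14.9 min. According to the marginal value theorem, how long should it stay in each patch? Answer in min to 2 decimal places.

14.90 min

By the marginal value theorem, leave when the instantaneous gain rate g'(t) equals the habitat-wide average g(t)/(T + t).
g'(t) = 0.5·186·t^-0.5. Setting 0.5·186·t^-0.5 = 186·t^0.5/(14.9+t) gives 0.5(14.9+t) = t, so 0.50·t = 0.5×14.9.
t* = 0.5×14.9/0.50 = 14.9 min.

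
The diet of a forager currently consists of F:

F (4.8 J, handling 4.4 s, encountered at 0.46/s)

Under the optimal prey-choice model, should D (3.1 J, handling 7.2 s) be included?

No

Intake rate on the current diet: R = (0.46×4.8) / (1 + 0.46×4.4) = 2.208/3.024 = 0.7302 J/s.
D: E/h = 3.1/7.2 = 0.4306 J/s.
Since 0.4306 < R, time spent handling D is better spent searching.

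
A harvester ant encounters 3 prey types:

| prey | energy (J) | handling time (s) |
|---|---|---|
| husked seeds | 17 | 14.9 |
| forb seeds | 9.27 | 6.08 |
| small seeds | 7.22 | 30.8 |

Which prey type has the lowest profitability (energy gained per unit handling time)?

In descending order of E/h:
forb seeds: 9.27/6.08 = 1.52 J/s
husked seeds: 17/14.9 = 1.14 J/s
small seeds: 7.22/30.8 = 0.234 J/s

small seeds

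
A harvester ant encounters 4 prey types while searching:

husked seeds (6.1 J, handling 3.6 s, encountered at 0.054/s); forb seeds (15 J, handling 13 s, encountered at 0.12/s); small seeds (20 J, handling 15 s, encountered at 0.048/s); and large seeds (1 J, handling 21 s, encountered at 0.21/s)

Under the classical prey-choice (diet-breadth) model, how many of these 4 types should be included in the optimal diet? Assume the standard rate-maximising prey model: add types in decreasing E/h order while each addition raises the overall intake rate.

3

E/h in descending order: husked seeds 1.69, small seeds 1.33, forb seeds 1.15, large seeds 0.0476 J/s. The optimal diet is the largest prefix of this list for which every included type satisfies E_i/h_i > R on the types above it.
Rate on top 1: 0.2758. small seeds: 1.33 > 0.2758 → include.
Rate on top 2: 0.6735. forb seeds: 1.15 > 0.6735 → include.
Rate on top 3: 0.8892. large seeds: 0.0476 < 0.8892 → exclude; stop.
Optimal diet: husked seeds, small seeds, forb seeds — 3 of 4 types.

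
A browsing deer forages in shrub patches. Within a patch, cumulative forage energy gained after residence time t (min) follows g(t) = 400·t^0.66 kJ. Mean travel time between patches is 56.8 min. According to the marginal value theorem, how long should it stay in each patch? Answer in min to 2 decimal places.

Maximise g(t)/(T+t): set derivative to zero → g'(t)(T+t) = g(t).
g'(t) = 0.66·400·t^-0.34. Setting 0.66·400·t^-0.34 = 400·t^0.66/(56.8+t) gives 0.66(56.8+t) = t, so 0.34·t = 0.66×56.8.
t* = 0.66×56.8/0.34 = 110.3 min.

110.26 min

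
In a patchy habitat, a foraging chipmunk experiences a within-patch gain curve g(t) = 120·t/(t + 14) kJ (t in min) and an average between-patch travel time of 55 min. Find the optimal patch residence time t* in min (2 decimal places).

27.75 min

Maximise g(t)/(T+t): set derivative to zero → g'(t)(T+t) = g(t).
g'(t) = 120·14/(t + 14)². Setting 120·14/(t+14)² = 120t/[(t+14)(55+t)] gives 14(55+t) = t(t+14), so t² = 14×55 = 770.
t* = √770 = 27.75 min.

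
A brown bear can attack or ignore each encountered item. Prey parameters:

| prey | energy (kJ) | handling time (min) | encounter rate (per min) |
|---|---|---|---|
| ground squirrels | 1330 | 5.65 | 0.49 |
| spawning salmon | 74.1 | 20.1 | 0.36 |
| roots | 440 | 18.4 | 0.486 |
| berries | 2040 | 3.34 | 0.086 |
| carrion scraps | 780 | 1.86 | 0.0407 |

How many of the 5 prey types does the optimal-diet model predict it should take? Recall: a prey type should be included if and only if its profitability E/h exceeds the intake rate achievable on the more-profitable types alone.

Rank by E/h (kJ/min): berries 611, carrion scraps 419, ground squirrels 235, roots 23.9, spawning salmon 3.69. Include each in turn until the next type's E/h falls below the running intake rate.
Rate on top 1: 136.3. carrion scraps: 419 > 136.3 → include.
Rate on top 2: 152. ground squirrels: 235 > 152 → include.
Rate on top 3: 207.9. roots: 23.9 < 207.9 → exclude; stop.
Optimal diet: berries, carrion scraps, ground squirrels — 3 of 5 types.

3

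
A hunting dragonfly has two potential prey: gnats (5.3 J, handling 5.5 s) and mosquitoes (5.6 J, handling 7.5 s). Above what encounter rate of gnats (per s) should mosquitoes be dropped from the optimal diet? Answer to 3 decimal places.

0.626 per s

At the threshold, the rate on gnats alone equals the profitability of mosquitoes: λ·5.3/(1 + λ·5.5) = 5.6/7.5 = 0.7467.
Rearranging, λ(5.3 − 0.7467×5.5) = 0.7467, so λ = 0.7467/1.193 = 0.6257 per s.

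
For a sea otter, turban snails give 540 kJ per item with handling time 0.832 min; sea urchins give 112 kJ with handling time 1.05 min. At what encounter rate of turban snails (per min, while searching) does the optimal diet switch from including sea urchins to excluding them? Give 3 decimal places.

0.236 per min

The zero-one rule: include sea urchins iff E₂/h₂ > λE₁/(1+λh₁). Equality gives the switch point.
λE₁h₂ = E₂ + λE₂h₁ ⇒ λ = E₂/(E₁h₂ − E₂h₁) = 112/(567 − 93.18) = 0.2364 per min.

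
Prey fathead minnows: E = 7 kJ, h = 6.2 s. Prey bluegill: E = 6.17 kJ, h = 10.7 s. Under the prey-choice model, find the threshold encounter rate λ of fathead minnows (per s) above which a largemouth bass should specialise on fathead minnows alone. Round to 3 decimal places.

0.168 per s

Drop bluegill once their profitability E₂/h₂ falls below the rate achievable on fathead minnows alone: E₂/h₂ = λE₁/(1 + λh₁).
Solve for λ: λE₁h₂ = E₂(1 + λh₁) → λ(E₁h₂ − E₂h₁) = E₂ → λ = E₂/(E₁h₂ − E₂h₁).
λ = 6.17/(7×10.7 − 6.17×6.2) = 6.17/36.65 = 0.1684 per s.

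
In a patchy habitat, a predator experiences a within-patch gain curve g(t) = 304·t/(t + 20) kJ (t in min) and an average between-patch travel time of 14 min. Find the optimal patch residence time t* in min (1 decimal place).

16.7 min

Optimal t* satisfies g'(t*) = g(t*)/(T + t*).
g'(t) = 304·20/(t + 20)². Setting 304·20/(t+20)² = 304t/[(t+20)(14+t)] gives 20(14+t) = t(t+20), so t² = 20×14 = 280.
t* = √280 = 16.73 min.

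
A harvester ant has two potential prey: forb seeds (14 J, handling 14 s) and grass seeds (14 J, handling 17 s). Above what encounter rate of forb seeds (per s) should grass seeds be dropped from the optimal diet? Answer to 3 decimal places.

Drop grass seeds once their profitability E₂/h₂ falls below the rate achievable on forb seeds alone: E₂/h₂ = λE₁/(1 + λh₁).
Solve for λ: λE₁h₂ = E₂(1 + λh₁) → λ(E₁h₂ − E₂h₁) = E₂ → λ = E₂/(E₁h₂ − E₂h₁).
λ = 14/(14×17 − 14×14) = 14/42 = 0.3333 per s.

0.333 per s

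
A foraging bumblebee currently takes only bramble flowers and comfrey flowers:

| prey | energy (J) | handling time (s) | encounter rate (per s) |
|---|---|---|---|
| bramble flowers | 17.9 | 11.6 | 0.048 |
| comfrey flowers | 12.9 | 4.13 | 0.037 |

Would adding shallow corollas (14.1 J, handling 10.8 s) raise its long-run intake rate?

Current rate: (0.048×17.9 + 0.037×12.9)/(1 + 0.048×11.6 + 0.037×4.13) = 0.7818 J/s.
shallow corollas: E/h = 14.1/10.8 = 1.306 J/s.
Since 1.306 > R, including shallow corollas increases the long-run rate.

Yes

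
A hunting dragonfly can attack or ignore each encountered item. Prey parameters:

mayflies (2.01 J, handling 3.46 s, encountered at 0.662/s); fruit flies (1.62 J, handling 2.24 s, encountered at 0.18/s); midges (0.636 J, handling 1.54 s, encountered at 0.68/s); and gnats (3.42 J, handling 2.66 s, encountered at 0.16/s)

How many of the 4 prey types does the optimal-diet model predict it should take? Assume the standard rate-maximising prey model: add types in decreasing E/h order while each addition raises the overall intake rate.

Profitabilities (E/h, J/s): gnats 1.29, fruit flies 0.723, mayflies 0.581, midges 0.413. Add prey in this order while the next type's profitability exceeds the intake rate on those already taken.
Rate on top 1: 0.3838. fruit flies: 0.723 > 0.3838 → include.
Rate on top 2: 0.4587. mayflies: 0.581 > 0.4587 → include.
Rate on top 3: 0.5266. midges: 0.413 < 0.5266 → exclude; stop.
Optimal diet: gnats, fruit flies, mayflies — 3 of 4 types.

3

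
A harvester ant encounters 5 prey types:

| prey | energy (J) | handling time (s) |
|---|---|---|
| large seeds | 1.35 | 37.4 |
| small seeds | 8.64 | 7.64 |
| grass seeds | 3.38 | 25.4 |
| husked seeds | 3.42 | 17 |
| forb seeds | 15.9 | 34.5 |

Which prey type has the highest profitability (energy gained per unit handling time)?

In descending order of E/h:
small seeds: 8.64/7.64 = 1.13 J/s
forb seeds: 15.9/34.5 = 0.461 J/s
husked seeds: 3.42/17 = 0.201 J/s
grass seeds: 3.38/25.4 = 0.133 J/s
large seeds: 1.35/37.4 = 0.0361 J/s

small seeds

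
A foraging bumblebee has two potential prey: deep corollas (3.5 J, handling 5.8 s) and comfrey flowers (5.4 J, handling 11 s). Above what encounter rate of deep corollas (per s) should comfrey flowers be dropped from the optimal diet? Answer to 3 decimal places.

0.752 per s

Drop comfrey flowers once their profitability E₂/h₂ falls below the rate achievable on deep corollas alone: E₂/h₂ = λE₁/(1 + λh₁).
Solve for λ: λE₁h₂ = E₂(1 + λh₁) → λ(E₁h₂ − E₂h₁) = E₂ → λ = E₂/(E₁h₂ − E₂h₁).
λ = 5.4/(3.5×11 − 5.4×5.8) = 5.4/7.18 = 0.7521 per s.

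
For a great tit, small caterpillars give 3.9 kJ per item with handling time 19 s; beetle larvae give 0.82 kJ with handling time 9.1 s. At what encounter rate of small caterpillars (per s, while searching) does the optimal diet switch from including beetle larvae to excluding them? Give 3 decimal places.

0.041 per s

The zero-one rule: include beetle larvae iff E₂/h₂ > λE₁/(1+λh₁). Equality gives the switch point.
λE₁h₂ = E₂ + λE₂h₁ ⇒ λ = E₂/(E₁h₂ − E₂h₁) = 0.82/(35.49 − 15.58) = 0.04119 per s.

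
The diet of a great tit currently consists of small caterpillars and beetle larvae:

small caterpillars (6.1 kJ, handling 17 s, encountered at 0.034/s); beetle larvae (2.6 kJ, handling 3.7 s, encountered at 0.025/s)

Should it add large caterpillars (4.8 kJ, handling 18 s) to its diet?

Yes

Intake rate on the current diet: R = (0.034×6.1 + 0.025×2.6) / (1 + 0.034×17 + 0.025×3.7) = 0.2724/1.671 = 0.1631 kJ/s.
large caterpillars: E/h = 4.8/18 = 0.2667 kJ/s.
Since 0.2667 > R, including large caterpillars increases the long-run rate.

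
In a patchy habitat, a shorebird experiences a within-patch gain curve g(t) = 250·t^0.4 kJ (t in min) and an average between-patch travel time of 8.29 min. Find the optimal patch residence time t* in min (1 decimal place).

5.5 min

By the marginal value theorem, leave when the instantaneous gain rate g'(t) equals the habitat-wide average g(t)/(T + t).
g'(t) = 0.4·250·t^-0.6. Setting 0.4·250·t^-0.6 = 250·t^0.4/(8.29+t) gives 0.4(8.29+t) = t, so 0.60·t = 0.4×8.29.
t* = 0.4×8.29/0.60 = 5.527 min.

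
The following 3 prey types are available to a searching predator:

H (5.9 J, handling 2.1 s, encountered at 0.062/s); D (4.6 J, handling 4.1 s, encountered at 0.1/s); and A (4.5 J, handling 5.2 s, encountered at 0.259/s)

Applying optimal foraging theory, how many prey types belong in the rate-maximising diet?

Rank by E/h (J/s): H 2.81, D 1.12, A 0.865. Include each in turn until the next type's E/h falls below the running intake rate.
Rate on top 1: 0.3237. D: 1.12 > 0.3237 → include.
Rate on top 2: 0.5362. A: 0.865 > 0.5362 → include.
Optimal diet: H, D, A — 3 of 3 types.

3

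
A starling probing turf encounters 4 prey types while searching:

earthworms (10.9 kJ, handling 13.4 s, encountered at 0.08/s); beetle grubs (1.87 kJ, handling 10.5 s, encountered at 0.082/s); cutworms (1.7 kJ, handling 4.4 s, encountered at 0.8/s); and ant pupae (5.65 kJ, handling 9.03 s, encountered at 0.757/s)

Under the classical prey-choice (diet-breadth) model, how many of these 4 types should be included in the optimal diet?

Rank by E/h (kJ/s): earthworms 0.813, ant pupae 0.626, cutworms 0.386, beetle grubs 0.178. Include each in turn until the next type's E/h falls below the running intake rate.
Rate on top 1: 0.4208. ant pupae: 0.626 > 0.4208 → include.
Rate on top 2: 0.578. cutworms: 0.386 < 0.578 → exclude; stop.
Optimal diet: earthworms, ant pupae — 2 of 4 types.

2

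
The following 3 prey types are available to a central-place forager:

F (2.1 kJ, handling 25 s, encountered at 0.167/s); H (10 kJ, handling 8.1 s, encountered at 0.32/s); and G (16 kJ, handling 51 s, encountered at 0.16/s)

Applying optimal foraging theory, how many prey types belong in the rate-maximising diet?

1

Rank by E/h (kJ/s): H 1.23, G 0.314, F 0.084. Include each in turn until the next type's E/h falls below the running intake rate.
Rate on top 1: 0.8909. G: 0.314 < 0.8909 → exclude; stop.
Optimal diet: H — 1 of 3 types.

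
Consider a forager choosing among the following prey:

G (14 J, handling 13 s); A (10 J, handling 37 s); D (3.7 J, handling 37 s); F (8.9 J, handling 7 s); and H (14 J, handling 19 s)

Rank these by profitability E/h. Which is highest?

F

Profitability E/h (J/s): G = 14/13 = 1.08, A = 10/37 = 0.27, D = 3.7/37 = 0.1, F = 8.9/7 = 1.27, H = 14/19 = 0.737.
Ranked: F > G > H > A > D.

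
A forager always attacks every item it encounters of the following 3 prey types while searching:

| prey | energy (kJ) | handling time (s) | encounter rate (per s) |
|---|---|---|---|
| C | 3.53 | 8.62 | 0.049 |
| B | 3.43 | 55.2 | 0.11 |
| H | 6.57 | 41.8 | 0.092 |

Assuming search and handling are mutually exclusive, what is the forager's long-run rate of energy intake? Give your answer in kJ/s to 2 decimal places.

R = (0.049×3.53 + 0.11×3.43 + 0.092×6.57) / (1 + 0.049×8.62 + 0.11×55.2 + 0.092×41.8) = 1.155/11.34 = 0.1018 kJ/s.

0.10 kJ/s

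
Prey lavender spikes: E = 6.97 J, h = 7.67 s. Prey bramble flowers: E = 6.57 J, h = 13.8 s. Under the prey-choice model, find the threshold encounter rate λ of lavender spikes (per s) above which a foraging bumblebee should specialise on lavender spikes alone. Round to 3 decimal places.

The zero-one rule: include bramble flowers iff E₂/h₂ > λE₁/(1+λh₁). Equality gives the switch point.
λE₁h₂ = E₂ + λE₂h₁ ⇒ λ = E₂/(E₁h₂ − E₂h₁) = 6.57/(96.19 − 50.39) = 0.1435 per s.

0.143 per s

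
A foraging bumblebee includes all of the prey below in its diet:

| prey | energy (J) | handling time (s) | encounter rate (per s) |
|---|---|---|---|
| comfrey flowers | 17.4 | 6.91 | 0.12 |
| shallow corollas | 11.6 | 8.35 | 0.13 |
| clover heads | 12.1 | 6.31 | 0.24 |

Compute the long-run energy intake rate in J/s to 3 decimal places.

R = (0.12×17.4 + 0.13×11.6 + 0.24×12.1) / (1 + 0.12×6.91 + 0.13×8.35 + 0.24×6.31) = 6.5/4.429 = 1.468 J/s.

1.468 J/s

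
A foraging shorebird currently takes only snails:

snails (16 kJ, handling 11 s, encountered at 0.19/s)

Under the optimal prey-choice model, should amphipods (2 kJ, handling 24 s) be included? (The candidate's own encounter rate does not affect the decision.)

No

Current rate: (0.19×16)/(1 + 0.19×11) = 0.9838 kJ/s.
amphipods: E/h = 2/24 = 0.08333 kJ/s.
0.08333 < 0.9838, so adding amphipods would lower the average — exclude it.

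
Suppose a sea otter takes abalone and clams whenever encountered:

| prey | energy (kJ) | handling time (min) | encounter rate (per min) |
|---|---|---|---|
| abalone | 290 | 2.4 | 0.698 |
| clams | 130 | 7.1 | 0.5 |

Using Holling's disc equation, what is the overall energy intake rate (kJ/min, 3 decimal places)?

42.958 kJ/min

R = (0.698×290 + 0.5×130) / (1 + 0.698×2.4 + 0.5×7.1) = 267.4/6.225 = 42.96 kJ/min.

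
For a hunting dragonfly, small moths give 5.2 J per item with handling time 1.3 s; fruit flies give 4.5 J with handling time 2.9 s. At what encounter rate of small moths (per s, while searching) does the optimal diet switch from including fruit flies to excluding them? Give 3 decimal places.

0.488 per s

Drop fruit flies once their profitability E₂/h₂ falls below the rate achievable on small moths alone: E₂/h₂ = λE₁/(1 + λh₁).
Solve for λ: λE₁h₂ = E₂(1 + λh₁) → λ(E₁h₂ − E₂h₁) = E₂ → λ = E₂/(E₁h₂ − E₂h₁).
λ = 4.5/(5.2×2.9 − 4.5×1.3) = 4.5/9.23 = 0.4875 per s.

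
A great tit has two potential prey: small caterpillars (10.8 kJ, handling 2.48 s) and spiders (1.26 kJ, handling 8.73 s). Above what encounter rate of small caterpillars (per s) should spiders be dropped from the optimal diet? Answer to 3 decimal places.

At the threshold, the rate on small caterpillars alone equals the profitability of spiders: λ·10.8/(1 + λ·2.48) = 1.26/8.73 = 0.1443.
Rearranging, λ(10.8 − 0.1443×2.48) = 0.1443, so λ = 0.1443/10.44 = 0.01382 per s.

0.014 per s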